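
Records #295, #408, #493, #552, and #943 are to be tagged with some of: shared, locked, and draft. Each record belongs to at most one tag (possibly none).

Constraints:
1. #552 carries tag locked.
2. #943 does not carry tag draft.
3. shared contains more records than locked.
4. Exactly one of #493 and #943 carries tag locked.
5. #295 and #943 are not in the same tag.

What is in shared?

shared = {#295, #408, #493}

From (1): #552 ∈ locked.
From (2): #943 ∉ draft.
Suppose #295 ∉ shared: no assignment then satisfies all the clues, so #295 ∈ shared.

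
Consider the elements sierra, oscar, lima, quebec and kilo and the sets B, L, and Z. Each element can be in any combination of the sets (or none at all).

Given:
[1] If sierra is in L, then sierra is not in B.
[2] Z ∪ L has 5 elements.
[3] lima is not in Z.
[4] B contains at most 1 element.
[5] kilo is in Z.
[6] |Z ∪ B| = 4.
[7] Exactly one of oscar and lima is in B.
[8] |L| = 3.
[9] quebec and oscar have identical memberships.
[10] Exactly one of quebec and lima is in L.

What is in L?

From (3): lima ∉ Z.
From (5): kilo ∈ Z.
Suppose sierra ∉ L: no assignment then satisfies all the clues, so sierra ∈ L.

L = {kilo, lima, sierra}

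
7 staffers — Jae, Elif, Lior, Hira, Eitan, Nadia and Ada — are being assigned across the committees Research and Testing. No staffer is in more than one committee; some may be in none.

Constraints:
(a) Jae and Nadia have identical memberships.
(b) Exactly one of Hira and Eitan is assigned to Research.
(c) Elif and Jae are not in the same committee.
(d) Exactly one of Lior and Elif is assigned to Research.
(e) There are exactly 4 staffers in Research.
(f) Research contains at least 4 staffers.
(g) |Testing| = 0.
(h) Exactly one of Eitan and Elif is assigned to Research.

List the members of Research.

Research = {Eitan, Jae, Lior, Nadia}

(g): Testing already has 0, so the rest are out.
Suppose Jae ∉ Research: no assignment then satisfies all the clues, so Jae ∈ Research.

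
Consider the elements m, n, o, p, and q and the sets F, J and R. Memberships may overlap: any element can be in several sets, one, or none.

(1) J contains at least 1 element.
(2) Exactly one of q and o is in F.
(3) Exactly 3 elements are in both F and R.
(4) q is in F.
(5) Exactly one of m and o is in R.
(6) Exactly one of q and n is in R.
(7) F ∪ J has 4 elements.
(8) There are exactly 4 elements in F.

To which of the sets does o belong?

o: none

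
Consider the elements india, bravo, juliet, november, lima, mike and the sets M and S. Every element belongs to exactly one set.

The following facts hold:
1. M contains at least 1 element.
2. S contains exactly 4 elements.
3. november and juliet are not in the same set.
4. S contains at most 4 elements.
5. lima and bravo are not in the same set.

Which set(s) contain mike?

mike: S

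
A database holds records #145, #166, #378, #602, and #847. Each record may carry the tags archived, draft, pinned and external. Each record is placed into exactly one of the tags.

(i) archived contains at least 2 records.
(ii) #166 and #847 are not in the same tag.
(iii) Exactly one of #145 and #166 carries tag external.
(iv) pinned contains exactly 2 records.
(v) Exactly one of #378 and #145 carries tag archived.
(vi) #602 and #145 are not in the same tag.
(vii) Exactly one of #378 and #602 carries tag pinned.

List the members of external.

external = {#145}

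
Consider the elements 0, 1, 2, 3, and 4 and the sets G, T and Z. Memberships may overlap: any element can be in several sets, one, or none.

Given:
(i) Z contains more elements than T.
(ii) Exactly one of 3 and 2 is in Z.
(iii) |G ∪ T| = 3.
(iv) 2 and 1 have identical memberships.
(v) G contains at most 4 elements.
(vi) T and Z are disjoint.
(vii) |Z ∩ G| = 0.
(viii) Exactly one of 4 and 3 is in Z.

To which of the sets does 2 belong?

2: G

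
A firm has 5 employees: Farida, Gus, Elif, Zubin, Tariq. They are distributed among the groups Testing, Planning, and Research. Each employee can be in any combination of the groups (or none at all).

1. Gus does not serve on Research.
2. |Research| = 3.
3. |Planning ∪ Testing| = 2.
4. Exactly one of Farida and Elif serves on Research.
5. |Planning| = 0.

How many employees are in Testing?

From (1): Gus ∉ Research.
(5): Planning already has 0, so the rest are out.
Suppose Zubin ∉ Research: no assignment then satisfies all the clues, so Zubin ∈ Research.

2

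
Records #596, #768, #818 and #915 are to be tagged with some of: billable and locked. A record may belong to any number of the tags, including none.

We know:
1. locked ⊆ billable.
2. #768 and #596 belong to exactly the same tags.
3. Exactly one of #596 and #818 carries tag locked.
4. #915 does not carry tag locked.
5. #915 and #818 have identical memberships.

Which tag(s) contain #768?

#768: billable, locked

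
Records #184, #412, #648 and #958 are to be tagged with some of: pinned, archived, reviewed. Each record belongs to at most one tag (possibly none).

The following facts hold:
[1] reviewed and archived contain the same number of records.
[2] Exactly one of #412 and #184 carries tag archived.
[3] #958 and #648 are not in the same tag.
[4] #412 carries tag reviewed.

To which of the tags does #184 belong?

#184: archived

From (4): #412 ∈ reviewed.
(2) (exactly one): #184 ∈ archived.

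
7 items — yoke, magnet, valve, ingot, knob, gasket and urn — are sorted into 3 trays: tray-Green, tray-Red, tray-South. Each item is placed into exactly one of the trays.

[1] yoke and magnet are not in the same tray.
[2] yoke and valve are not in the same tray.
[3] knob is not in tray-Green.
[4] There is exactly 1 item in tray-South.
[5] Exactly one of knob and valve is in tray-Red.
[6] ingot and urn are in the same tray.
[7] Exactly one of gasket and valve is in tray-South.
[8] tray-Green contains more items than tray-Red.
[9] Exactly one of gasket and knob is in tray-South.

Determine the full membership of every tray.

tray-Green = {ingot, magnet, urn, valve}; tray-Red = {knob, yoke}; tray-South = {gasket}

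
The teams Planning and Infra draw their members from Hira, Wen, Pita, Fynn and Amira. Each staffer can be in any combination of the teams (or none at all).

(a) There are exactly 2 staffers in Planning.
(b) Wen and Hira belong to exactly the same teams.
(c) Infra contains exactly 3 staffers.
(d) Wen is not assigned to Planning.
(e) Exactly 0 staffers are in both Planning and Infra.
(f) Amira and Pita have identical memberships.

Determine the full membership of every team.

Planning = {Amira, Pita}; Infra = {Fynn, Hira, Wen}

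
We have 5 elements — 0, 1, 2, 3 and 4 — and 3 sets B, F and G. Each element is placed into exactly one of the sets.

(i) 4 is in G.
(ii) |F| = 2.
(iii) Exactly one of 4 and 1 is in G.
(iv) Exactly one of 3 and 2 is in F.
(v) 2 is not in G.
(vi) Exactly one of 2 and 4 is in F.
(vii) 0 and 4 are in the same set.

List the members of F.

From (i): 4 ∈ G.
From (v): 2 ∉ G.
(iii) (exactly one): 1 ∉ G.
(vi) (exactly one): 2 ∈ F.
(vii): 0 matches 4: 0 ∉ B.
(vii): 0 matches 4: 0 ∉ F.
(vii): 0 matches 4: 0 ∈ G.
(iv) (exactly one): 3 ∉ F.
(ii): only 2 candidates remain for F, so all are in.

F = {1, 2}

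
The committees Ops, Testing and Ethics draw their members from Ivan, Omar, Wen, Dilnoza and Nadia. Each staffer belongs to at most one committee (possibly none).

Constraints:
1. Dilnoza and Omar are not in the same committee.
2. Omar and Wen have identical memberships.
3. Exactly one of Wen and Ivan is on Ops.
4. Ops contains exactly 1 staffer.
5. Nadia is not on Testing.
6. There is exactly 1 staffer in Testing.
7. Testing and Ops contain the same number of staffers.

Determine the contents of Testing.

Testing = {Dilnoza}

From (5): Nadia ∉ Testing.
Suppose Ivan ∈ Testing: no assignment then satisfies all the clues, so Ivan ∉ Testing.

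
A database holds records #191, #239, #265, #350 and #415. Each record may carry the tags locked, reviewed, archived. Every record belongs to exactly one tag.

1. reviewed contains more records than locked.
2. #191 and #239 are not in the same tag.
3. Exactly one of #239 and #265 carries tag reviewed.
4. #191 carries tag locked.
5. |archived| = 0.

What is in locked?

From (4): #191 ∈ locked.
(2): #239 ∉ locked.
(5): archived already has 0, so the rest are out.
Only one tag left: #239 ∈ reviewed.
(3) (exactly one): #265 ∉ reviewed.
Only one tag left: #265 ∈ locked.
Suppose #350 ∈ locked: no assignment then satisfies all the clues, so #350 ∉ locked.

locked = {#191, #265}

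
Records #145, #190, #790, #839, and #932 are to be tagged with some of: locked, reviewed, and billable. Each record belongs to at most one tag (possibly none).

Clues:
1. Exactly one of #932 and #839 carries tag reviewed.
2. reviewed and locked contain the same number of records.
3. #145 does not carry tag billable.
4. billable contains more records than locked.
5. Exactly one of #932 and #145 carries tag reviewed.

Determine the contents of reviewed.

From (3): #145 ∉ billable.
Suppose #145 ∈ reviewed: no assignment then satisfies all the clues, so #145 ∉ reviewed.

reviewed = {#932}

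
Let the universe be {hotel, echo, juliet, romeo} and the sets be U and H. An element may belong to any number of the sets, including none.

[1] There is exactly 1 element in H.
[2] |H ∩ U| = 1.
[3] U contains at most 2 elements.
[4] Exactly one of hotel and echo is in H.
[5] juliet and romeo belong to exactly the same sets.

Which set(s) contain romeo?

romeo: none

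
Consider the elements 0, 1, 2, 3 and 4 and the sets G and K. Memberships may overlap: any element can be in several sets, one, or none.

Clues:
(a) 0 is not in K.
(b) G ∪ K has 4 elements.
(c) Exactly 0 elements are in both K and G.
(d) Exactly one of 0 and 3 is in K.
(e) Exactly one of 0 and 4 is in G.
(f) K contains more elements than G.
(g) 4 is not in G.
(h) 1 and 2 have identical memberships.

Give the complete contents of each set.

G = {0}; K = {1, 2, 3}

From (a): 0 ∉ K.
From (g): 4 ∉ G.
(d) (exactly one): 3 ∈ K.
(e) (exactly one): 0 ∈ G.
Suppose 1 ∈ G: no assignment then satisfies all the clues, so 1 ∉ G.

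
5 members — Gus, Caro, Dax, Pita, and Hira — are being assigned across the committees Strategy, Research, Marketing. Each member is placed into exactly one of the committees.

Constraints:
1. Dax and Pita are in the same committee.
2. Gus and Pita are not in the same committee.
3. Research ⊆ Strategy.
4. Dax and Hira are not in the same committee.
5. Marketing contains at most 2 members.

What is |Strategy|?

3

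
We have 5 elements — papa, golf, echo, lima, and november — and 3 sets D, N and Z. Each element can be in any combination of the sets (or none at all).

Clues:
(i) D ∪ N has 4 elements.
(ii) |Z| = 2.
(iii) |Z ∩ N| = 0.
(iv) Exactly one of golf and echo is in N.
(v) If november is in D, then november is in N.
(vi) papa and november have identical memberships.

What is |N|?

3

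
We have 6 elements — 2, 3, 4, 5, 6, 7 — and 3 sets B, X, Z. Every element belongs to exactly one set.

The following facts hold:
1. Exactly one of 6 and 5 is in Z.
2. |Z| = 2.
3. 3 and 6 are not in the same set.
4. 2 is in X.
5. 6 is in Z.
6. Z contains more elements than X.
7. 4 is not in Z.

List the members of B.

B = {3, 4, 5}

From (4): 2 ∈ X.
From (5): 6 ∈ Z.
From (7): 4 ∉ Z.
(1) (exactly one): 5 ∉ Z.
(3): 3 ∉ Z.
(2): only 2 candidates remain for Z, so all are in.
Suppose 3 ∉ B: no assignment then satisfies all the clues, so 3 ∈ B.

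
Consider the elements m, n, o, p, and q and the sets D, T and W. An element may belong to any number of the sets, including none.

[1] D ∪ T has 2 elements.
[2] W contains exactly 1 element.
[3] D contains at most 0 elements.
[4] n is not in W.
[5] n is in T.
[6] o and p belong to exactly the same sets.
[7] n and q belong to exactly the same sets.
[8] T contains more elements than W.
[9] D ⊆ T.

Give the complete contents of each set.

D = {}; T = {n, q}; W = {m}

From (4): n ∉ W.
From (5): n ∈ T.
(3): D already has 0, so the rest are out.
(7): q matches n: q ∈ T.
(7): q matches n: q ∉ W.
Suppose m ∈ T: no assignment then satisfies all the clues, so m ∉ T.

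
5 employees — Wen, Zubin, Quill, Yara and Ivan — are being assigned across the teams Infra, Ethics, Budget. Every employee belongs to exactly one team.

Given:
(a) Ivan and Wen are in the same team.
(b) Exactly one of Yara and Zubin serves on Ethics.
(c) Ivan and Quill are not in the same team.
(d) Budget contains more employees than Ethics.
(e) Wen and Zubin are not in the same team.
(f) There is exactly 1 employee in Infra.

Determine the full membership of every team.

Infra = {Quill}; Ethics = {Zubin}; Budget = {Ivan, Wen, Yara}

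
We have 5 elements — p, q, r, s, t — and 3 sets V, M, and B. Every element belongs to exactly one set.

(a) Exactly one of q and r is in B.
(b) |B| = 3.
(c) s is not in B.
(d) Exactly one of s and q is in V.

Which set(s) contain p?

p: B

From (c): s ∉ B.
Suppose p ∈ V: no assignment then satisfies all the clues, so p ∉ V.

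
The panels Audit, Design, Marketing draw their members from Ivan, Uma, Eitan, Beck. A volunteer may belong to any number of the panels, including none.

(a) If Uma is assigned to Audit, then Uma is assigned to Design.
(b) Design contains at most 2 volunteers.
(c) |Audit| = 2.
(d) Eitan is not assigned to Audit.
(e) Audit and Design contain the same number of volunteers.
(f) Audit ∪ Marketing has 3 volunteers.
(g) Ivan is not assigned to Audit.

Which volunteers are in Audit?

From (d): Eitan ∉ Audit.
From (g): Ivan ∉ Audit.
(c): only 2 candidates remain for Audit, so all are in.
(a): Uma ∈ Design.

Audit = {Beck, Uma}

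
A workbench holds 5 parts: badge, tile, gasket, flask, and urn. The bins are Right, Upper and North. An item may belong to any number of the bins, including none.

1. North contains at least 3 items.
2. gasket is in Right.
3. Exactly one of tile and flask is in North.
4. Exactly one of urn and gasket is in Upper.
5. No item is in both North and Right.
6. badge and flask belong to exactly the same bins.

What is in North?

North = {badge, flask, urn}

From (2): gasket ∈ Right.
(5) (disjoint): gasket ∉ North.
Suppose badge ∉ North: no assignment then satisfies all the clues, so badge ∈ North.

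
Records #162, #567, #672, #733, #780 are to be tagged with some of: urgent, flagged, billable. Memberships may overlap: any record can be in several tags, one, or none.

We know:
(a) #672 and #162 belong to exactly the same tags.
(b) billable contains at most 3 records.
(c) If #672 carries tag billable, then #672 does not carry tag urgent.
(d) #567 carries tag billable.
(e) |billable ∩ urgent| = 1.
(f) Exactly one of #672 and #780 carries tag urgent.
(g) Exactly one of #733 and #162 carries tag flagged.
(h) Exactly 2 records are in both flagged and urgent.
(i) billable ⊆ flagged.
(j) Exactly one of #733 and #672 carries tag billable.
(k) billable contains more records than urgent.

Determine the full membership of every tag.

From (d): #567 ∈ billable.
(i) with #567 ∈ billable: #567 ∈ flagged.
Suppose #162 ∈ urgent: no assignment then satisfies all the clues, so #162 ∉ urgent.

urgent = {#567, #780}; flagged = {#162, #567, #672, #780}; billable = {#162, #567, #672}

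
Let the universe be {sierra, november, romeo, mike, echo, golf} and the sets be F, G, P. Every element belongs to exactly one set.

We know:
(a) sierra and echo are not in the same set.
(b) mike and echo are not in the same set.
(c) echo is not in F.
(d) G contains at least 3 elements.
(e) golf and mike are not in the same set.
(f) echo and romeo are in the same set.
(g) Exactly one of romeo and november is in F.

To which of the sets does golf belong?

golf: G

From (c): echo ∉ F.
(f): romeo matches echo: romeo ∉ F.
(g) (exactly one): november ∈ F.
Suppose golf ∈ F: no assignment then satisfies all the clues, so golf ∉ F.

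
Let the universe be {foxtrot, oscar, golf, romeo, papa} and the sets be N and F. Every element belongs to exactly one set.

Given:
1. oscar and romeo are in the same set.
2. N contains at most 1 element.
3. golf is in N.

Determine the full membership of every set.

N = {golf}; F = {foxtrot, oscar, papa, romeo}

From (3): golf ∈ N.
(2): N already has 1, so the rest are out.
Only one set left: foxtrot ∈ F.
Only one set left: oscar ∈ F.
Only one set left: romeo ∈ F.
Only one set left: papa ∈ F.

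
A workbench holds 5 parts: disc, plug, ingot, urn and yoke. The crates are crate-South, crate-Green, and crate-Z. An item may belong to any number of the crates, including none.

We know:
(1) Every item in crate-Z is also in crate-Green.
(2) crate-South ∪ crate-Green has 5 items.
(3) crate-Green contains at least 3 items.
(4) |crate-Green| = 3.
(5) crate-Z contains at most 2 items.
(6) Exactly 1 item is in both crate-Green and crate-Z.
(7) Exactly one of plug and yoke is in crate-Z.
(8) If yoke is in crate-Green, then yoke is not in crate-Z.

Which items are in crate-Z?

crate-Z = {plug}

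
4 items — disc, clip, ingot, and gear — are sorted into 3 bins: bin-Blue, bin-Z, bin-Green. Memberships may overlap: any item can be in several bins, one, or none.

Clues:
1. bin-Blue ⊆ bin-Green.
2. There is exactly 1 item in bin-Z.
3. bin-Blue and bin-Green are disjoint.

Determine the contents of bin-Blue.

bin-Blue = {}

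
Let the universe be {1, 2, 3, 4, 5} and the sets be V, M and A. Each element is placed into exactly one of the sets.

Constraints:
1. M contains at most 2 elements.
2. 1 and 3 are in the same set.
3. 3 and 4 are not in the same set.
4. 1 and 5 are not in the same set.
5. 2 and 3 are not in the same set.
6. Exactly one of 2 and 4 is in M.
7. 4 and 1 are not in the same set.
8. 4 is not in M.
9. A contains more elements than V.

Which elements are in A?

A = {1, 3}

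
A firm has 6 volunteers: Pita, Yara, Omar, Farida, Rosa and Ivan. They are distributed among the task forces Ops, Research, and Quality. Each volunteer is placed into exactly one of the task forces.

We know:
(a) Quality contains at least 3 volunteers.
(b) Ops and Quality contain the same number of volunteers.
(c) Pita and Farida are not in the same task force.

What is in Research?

Research = {}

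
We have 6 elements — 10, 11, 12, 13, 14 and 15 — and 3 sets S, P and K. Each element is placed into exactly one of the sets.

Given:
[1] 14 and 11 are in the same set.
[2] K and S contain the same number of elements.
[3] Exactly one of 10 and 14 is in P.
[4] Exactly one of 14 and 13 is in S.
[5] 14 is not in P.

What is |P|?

2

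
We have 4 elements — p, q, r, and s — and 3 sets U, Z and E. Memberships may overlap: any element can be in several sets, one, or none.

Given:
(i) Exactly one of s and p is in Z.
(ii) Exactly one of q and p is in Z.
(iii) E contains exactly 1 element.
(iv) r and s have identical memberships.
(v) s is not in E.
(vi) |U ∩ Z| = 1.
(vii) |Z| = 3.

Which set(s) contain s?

s: Z

From (v): s ∉ E.
(iv): r matches s: r ∉ E.
Suppose s ∈ U: no assignment then satisfies all the clues, so s ∉ U.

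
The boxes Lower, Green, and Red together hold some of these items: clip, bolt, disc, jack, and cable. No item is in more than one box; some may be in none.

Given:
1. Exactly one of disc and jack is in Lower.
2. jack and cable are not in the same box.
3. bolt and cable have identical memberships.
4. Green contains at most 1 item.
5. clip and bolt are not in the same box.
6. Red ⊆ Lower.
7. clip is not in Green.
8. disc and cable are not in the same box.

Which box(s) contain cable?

cable: none

From (7): clip ∉ Green.
Suppose cable ∈ Lower: no assignment then satisfies all the clues, so cable ∉ Lower.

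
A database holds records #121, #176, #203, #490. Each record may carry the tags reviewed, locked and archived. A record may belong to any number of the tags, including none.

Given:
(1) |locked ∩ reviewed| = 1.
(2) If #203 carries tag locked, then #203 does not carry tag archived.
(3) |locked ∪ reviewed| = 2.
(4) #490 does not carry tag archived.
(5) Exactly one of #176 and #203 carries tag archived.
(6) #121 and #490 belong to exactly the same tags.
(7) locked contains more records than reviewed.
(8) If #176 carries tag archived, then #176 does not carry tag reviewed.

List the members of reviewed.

reviewed = {#203}

From (4): #490 ∉ archived.
(6): #121 matches #490: #121 ∉ archived.
Suppose #121 ∈ reviewed: no assignment then satisfies all the clues, so #121 ∉ reviewed.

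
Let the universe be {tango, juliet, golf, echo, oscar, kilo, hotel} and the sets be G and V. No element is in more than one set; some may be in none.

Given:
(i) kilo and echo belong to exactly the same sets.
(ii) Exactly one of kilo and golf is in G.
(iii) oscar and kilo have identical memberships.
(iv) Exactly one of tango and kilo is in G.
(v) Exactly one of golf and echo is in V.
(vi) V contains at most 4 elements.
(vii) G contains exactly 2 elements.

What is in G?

G = {golf, tango}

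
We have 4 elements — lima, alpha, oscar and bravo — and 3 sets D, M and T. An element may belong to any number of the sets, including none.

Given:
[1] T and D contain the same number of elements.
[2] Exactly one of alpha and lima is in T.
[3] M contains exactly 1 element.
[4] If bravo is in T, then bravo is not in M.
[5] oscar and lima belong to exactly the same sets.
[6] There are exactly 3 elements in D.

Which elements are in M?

M = {alpha}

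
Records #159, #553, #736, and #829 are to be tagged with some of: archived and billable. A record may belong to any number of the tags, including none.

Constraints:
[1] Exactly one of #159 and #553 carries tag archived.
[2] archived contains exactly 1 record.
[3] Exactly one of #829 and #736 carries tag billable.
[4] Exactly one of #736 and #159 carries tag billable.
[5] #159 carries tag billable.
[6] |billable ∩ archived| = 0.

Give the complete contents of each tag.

From (5): #159 ∈ billable.
(4) (exactly one): #736 ∉ billable.
(3) (exactly one): #829 ∈ billable.
Suppose #159 ∈ archived: no assignment then satisfies all the clues, so #159 ∉ archived.

archived = {#553}; billable = {#159, #829}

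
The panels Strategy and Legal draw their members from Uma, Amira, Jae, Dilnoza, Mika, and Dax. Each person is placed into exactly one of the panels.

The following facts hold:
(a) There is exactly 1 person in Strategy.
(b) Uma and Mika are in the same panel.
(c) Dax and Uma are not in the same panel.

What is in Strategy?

Strategy = {Dax}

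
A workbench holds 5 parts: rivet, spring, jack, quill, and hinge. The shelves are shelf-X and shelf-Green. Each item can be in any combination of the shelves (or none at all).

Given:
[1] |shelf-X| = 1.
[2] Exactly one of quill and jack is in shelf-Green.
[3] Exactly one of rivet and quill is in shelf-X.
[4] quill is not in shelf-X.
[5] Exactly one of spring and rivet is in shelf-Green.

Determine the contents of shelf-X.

From (4): quill ∉ shelf-X.
(3) (exactly one): rivet ∈ shelf-X.
(1): shelf-X already has 1, so the rest are out.

shelf-X = {rivet}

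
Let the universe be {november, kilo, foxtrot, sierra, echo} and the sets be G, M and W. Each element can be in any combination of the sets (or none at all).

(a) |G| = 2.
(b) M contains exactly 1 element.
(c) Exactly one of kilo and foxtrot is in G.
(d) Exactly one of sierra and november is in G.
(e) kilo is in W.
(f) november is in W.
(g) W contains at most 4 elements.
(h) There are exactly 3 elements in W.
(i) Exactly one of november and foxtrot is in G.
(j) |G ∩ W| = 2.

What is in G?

G = {kilo, november}

From (e): kilo ∈ W.
From (f): november ∈ W.
Suppose november ∉ G: no assignment then satisfies all the clues, so november ∈ G.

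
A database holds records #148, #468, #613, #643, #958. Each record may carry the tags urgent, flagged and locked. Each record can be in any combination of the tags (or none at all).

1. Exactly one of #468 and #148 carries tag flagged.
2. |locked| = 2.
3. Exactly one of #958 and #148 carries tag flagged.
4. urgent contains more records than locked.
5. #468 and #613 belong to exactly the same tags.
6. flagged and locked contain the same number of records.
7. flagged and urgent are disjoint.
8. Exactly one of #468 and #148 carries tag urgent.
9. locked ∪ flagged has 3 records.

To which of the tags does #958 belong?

#958: locked, urgent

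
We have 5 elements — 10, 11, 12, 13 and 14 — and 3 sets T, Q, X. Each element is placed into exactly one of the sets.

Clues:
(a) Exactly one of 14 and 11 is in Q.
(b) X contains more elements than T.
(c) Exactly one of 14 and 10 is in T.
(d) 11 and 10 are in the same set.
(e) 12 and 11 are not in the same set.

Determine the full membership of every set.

T = {14}; Q = {10, 11}; X = {12, 13}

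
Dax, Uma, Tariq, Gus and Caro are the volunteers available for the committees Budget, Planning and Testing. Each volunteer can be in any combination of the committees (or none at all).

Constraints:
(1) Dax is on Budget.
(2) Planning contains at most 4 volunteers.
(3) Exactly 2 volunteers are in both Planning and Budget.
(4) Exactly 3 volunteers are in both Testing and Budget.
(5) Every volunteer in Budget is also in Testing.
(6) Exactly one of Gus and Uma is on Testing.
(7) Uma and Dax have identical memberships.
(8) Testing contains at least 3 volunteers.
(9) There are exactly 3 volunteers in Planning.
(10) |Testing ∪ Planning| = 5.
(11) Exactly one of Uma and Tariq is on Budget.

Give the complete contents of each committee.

Budget = {Caro, Dax, Uma}; Planning = {Dax, Gus, Uma}; Testing = {Caro, Dax, Tariq, Uma}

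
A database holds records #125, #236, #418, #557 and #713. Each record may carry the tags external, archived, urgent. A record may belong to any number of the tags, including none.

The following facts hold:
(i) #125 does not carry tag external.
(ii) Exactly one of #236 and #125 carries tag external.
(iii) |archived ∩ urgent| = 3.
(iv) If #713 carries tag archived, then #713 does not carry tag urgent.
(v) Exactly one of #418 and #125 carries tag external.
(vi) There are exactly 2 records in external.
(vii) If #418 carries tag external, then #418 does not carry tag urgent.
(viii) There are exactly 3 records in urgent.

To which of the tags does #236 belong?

#236: archived, external, urgent

From (i): #125 ∉ external.
(ii) (exactly one): #236 ∈ external.
(v) (exactly one): #418 ∈ external.
(vi): external already has 2, so the rest are out.
(vii): #418 ∉ urgent.
Suppose #236 ∉ archived: no assignment then satisfies all the clues, so #236 ∈ archived.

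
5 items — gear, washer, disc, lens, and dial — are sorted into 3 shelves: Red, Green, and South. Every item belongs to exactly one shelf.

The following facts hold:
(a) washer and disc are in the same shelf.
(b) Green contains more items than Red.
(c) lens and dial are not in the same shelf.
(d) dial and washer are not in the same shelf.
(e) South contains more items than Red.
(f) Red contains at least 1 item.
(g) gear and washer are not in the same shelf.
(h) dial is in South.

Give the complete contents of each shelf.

From (h): dial ∈ South.
(c): lens ∉ South.
(d): washer ∉ South.
(a): disc matches washer: disc ∉ South.
Suppose gear ∈ Red: no assignment then satisfies all the clues, so gear ∉ Red.

Red = {lens}; Green = {disc, washer}; South = {dial, gear}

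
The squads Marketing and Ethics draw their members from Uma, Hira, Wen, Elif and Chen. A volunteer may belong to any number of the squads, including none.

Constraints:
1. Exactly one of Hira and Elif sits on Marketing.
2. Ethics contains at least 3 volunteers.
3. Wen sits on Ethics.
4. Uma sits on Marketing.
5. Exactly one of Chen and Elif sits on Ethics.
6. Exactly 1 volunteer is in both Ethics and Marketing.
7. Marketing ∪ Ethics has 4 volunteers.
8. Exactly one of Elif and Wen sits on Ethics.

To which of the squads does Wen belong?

From (3): Wen ∈ Ethics.
From (4): Uma ∈ Marketing.
(8) (exactly one): Elif ∉ Ethics.
(5) (exactly one): Chen ∈ Ethics.
Suppose Wen ∈ Marketing: no assignment then satisfies all the clues, so Wen ∉ Marketing.

Wen: Ethics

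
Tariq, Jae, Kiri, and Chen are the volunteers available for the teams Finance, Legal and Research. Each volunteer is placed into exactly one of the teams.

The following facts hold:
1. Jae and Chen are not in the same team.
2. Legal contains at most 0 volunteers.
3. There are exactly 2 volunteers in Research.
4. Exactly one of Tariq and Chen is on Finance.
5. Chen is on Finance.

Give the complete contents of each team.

Finance = {Chen, Kiri}; Legal = {}; Research = {Jae, Tariq}

From (5): Chen ∈ Finance.
(1): Jae ∉ Finance.
(2): Legal already has 0, so the rest are out.
(4) (exactly one): Tariq ∉ Finance.
Only one team left: Tariq ∈ Research.
Only one team left: Jae ∈ Research.
(3): Research already has 2, so the rest are out.
Only one team left: Kiri ∈ Finance.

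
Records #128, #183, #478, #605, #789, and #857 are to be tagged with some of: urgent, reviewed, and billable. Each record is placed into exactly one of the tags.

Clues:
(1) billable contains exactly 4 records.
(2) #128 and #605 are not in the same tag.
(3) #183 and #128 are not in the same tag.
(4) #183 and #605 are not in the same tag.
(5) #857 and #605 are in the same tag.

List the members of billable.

billable = {#478, #605, #789, #857}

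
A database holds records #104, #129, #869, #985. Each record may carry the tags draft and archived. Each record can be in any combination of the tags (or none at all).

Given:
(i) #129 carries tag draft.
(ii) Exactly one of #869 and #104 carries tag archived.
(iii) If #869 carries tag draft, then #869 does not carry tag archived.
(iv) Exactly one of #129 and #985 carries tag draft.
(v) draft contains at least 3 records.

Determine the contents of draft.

draft = {#104, #129, #869}

From (i): #129 ∈ draft.
(iv) (exactly one): #985 ∉ draft.
(v): only 3 candidates remain for draft, so all are in.
(iii): #869 ∉ archived.
(ii) (exactly one): #104 ∈ archived.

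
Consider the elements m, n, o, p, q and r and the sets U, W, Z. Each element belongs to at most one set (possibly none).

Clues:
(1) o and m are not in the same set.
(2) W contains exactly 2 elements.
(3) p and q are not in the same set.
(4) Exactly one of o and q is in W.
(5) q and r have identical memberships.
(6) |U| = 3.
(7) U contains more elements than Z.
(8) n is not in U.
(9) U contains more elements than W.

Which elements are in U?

U = {m, q, r}

From (8): n ∉ U.
Suppose m ∉ U: no assignment then satisfies all the clues, so m ∈ U.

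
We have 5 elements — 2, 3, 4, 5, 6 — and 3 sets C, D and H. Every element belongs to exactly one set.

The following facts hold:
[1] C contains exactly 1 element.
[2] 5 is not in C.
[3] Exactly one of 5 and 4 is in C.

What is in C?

From (2): 5 ∉ C.
(3) (exactly one): 4 ∈ C.
(1): C already has 1, so the rest are out.

C = {4}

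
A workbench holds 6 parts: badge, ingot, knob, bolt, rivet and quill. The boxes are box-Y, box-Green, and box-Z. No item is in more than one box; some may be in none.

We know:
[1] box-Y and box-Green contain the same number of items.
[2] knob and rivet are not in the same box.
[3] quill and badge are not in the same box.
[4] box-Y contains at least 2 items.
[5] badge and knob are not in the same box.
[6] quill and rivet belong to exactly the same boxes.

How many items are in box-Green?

2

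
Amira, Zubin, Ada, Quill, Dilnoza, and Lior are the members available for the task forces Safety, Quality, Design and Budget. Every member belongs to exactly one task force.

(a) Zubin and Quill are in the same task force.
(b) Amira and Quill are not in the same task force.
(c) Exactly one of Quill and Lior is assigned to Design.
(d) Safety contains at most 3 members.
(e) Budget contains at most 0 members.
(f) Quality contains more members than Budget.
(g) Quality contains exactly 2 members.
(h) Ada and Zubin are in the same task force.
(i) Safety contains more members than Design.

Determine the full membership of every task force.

Safety = {Ada, Quill, Zubin}; Quality = {Amira, Dilnoza}; Design = {Lior}; Budget = {}

(e): Budget already has 0, so the rest are out.
Suppose Amira ∈ Safety: no assignment then satisfies all the clues, so Amira ∉ Safety.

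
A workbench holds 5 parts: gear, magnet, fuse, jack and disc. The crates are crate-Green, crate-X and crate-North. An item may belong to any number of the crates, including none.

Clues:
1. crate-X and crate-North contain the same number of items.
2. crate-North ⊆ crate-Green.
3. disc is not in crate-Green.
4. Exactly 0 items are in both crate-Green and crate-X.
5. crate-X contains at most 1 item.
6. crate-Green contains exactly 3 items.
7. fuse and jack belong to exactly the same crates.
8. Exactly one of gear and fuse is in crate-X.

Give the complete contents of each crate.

crate-Green = {fuse, jack, magnet}; crate-X = {gear}; crate-North = {magnet}

From (3): disc ∉ crate-Green.
(2) contrapositive: disc ∉ crate-North.
Suppose gear ∈ crate-Green: no assignment then satisfies all the clues, so gear ∉ crate-Green.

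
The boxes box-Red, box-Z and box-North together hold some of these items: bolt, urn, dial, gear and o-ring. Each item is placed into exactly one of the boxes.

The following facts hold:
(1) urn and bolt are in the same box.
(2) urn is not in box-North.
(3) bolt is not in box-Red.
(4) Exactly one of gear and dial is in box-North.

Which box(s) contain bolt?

From (2): urn ∉ box-North.
From (3): bolt ∉ box-Red.
(1): urn matches bolt: urn ∉ box-Red.
(1): bolt matches urn: bolt ∉ box-North.
Only one box left: bolt ∈ box-Z.
Only one box left: urn ∈ box-Z.

bolt: box-Z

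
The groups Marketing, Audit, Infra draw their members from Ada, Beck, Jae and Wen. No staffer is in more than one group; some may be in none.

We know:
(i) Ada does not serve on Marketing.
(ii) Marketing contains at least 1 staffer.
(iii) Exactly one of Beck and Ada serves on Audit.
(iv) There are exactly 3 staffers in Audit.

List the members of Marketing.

Marketing = {Beck}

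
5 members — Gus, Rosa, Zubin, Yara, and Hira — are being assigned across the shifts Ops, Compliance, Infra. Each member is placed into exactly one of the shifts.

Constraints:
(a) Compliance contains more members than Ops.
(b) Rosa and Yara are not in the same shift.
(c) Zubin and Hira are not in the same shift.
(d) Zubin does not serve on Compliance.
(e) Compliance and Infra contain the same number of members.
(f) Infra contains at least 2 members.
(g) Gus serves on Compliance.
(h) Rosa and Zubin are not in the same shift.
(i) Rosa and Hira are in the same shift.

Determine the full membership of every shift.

Ops = {Zubin}; Compliance = {Gus, Yara}; Infra = {Hira, Rosa}

From (d): Zubin ∉ Compliance.
From (g): Gus ∈ Compliance.
Suppose Rosa ∈ Ops: no assignment then satisfies all the clues, so Rosa ∉ Ops.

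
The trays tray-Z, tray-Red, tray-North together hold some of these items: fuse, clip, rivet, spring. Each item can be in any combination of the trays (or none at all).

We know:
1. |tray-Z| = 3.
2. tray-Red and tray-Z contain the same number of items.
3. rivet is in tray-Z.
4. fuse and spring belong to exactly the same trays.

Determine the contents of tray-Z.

tray-Z = {fuse, rivet, spring}

From (3): rivet ∈ tray-Z.
Suppose fuse ∉ tray-Z: no assignment then satisfies all the clues, so fuse ∈ tray-Z.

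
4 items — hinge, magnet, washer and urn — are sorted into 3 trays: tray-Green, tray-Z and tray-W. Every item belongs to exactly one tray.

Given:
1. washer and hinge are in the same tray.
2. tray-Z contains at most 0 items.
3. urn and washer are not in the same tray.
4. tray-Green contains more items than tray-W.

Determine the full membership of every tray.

tray-Green = {hinge, magnet, washer}; tray-Z = {}; tray-W = {urn}

(2): tray-Z already has 0, so the rest are out.
Suppose hinge ∉ tray-Green: no assignment then satisfies all the clues, so hinge ∈ tray-Green.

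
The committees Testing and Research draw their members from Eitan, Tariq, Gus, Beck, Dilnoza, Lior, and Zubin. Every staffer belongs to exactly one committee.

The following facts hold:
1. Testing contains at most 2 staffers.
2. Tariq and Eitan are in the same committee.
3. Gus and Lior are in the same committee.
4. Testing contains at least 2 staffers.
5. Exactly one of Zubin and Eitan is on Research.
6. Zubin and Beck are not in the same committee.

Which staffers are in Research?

Research = {Beck, Eitan, Gus, Lior, Tariq}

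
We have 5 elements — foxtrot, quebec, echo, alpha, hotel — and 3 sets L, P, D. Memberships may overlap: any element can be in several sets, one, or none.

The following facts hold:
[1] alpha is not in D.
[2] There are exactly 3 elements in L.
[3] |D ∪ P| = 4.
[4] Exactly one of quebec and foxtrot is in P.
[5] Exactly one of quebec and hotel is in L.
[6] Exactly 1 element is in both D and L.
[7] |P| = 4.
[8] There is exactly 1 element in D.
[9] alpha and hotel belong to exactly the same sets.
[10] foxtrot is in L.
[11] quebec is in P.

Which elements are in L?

From (1): alpha ∉ D.
From (10): foxtrot ∈ L.
From (11): quebec ∈ P.
(4) (exactly one): foxtrot ∉ P.
(7): only 4 candidates remain for P, so all are in.
(9): hotel matches alpha: hotel ∉ D.
Suppose quebec ∉ L: no assignment then satisfies all the clues, so quebec ∈ L.

L = {echo, foxtrot, quebec}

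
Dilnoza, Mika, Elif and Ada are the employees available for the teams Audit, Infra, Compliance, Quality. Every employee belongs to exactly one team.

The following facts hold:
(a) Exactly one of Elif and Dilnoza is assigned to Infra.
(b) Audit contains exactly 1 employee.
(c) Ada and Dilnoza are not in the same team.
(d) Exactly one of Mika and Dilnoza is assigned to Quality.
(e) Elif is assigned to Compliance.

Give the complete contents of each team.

From (e): Elif ∈ Compliance.
(a) (exactly one): Dilnoza ∈ Infra.
(c): Ada ∉ Infra.
(d) (exactly one): Mika ∈ Quality.
(b): only 1 candidates remain for Audit, so all are in.

Audit = {Ada}; Infra = {Dilnoza}; Compliance = {Elif}; Quality = {Mika}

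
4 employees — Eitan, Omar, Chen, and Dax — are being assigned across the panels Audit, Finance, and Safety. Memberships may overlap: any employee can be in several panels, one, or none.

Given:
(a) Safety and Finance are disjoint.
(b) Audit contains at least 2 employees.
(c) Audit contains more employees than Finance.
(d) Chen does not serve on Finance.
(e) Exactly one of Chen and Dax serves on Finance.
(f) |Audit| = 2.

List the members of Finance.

Finance = {Dax}

From (d): Chen ∉ Finance.
(e) (exactly one): Dax ∈ Finance.
(a) (disjoint): Dax ∉ Safety.
Suppose Eitan ∈ Finance: no assignment then satisfies all the clues, so Eitan ∉ Finance.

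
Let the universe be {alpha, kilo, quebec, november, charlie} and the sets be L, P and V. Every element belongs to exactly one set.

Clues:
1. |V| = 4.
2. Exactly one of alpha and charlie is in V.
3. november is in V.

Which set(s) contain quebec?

quebec: V

From (3): november ∈ V.
Suppose quebec ∈ L: no assignment then satisfies all the clues, so quebec ∉ L.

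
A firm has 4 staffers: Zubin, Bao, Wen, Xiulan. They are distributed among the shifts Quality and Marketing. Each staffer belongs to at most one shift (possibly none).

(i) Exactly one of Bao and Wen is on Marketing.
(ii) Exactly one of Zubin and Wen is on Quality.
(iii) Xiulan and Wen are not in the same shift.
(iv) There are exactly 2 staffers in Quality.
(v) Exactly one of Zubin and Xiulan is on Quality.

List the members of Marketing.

Marketing = {Wen}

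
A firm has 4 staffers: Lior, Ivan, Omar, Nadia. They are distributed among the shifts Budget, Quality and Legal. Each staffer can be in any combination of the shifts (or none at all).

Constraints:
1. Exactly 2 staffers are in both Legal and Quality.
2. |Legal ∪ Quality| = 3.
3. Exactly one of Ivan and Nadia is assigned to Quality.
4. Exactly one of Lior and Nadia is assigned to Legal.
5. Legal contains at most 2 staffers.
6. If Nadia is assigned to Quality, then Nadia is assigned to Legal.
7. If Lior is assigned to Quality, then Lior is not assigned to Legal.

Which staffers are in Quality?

Quality = {Lior, Nadia, Omar}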